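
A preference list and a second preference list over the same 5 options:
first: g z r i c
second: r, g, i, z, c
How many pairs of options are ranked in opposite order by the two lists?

There are 3 pairs.

Assign each item its position (1..5) in the first ordering, then rewrite the second ordering as that position sequence:
positions: g→1, z→2, r→3, i→4, c→5
second ordering as positions: [3, 1, 4, 2, 5]
Discordant pairs = inversions in this position sequence.
3: 1, 2 → 2
1: 0
4: 2 → 1
2: 0
5: 0
Total: 2 + 0 + 1 + 0 + 0 = 3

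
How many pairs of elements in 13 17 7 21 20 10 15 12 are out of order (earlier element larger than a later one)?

Element-by-element contributions:
13: 3
17: 4
7: 0
21: 4
20: 3
10: 0
15: 1
12: 0
Sum: 3 + 4 + 0 + 4 + 3 + 0 + 1 + 0 = 15

15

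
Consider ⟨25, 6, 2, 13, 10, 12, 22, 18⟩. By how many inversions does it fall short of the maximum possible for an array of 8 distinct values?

Maximum inversions for 8 distinct elements is C(8, 2) = 8·7/2 = 28.
Current inversions — for each element, count later smaller elements:
25: 7
6: 1
2: 0
13: 2
10: 0
12: 0
22: 1
18: 0
Current total: 7 + 1 + 0 + 2 + 0 + 0 + 1 + 0 = 11
Shortfall: 28 − 11 = 17

17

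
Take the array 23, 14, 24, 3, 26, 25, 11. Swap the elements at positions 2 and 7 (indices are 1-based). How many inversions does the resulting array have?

Positions 2 and 7 hold 14 and 11; after swapping, the array is [23, 11, 24, 3, 26, 25, 14].
For each element, count later entries that are smaller:
23 → 11, 3, 14 → 3
11 → 3 → 1
24 → 3, 14 → 2
3 → none → 0
26 → 25, 14 → 2
25 → 14 → 1
14 → none → 0
Sum: 3 + 1 + 2 + 0 + 2 + 1 + 0 = 9

9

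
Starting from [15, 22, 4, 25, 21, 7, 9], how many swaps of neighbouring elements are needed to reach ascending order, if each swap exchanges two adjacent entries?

12

Minimum adjacent swaps = number of inversions (each swap of adjacent out-of-order elements removes one inversion and no swap can remove more).
Count inversions — for each element, later elements that are smaller:
15: 4, 7, 9 → 3
22: 4, 21, 7, 9 → 4
4: none → 0
25: 21, 7, 9 → 3
21: 7, 9 → 2
7: none → 0
9: none → 0
Total inversions: 3 + 4 + 0 + 3 + 2 + 0 + 0 = 12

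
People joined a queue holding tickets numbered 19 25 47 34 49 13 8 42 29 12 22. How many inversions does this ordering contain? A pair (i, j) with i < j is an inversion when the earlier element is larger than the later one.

Count, for each position, how many later elements it exceeds:
19 → 13, 8, 12 → 3
25 → 13, 8, 12, 22 → 4
47 → 34, 13, 8, 42, 29, 12, 22 → 7
34 → 13, 8, 29, 12, 22 → 5
49 → 13, 8, 42, 29, 12, 22 → 6
13 → 8, 12 → 2
8 → none → 0
42 → 29, 12, 22 → 3
29 → 12, 22 → 2
12 → none → 0
22 → none → 0
Sum: 3 + 4 + 7 + 5 + 6 + 2 + 0 + 3 + 2 + 0 + 0 = 32

32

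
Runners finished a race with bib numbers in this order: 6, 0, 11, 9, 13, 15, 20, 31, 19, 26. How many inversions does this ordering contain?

5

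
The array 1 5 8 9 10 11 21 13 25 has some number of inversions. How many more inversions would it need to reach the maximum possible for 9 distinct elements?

Maximum inversions for 9 distinct elements is C(9, 2) = 9·8/2 = 36.
Current inversions — for each element, count later smaller elements:
1: 0
5: 0
8: 0
9: 0
10: 0
11: 0
21: 1
13: 0
25: 0
Current total: 0 + 0 + 0 + 0 + 0 + 0 + 1 + 0 + 0 = 1
Shortfall: 36 − 1 = 35

35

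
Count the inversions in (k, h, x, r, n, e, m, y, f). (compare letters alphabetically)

Sweep left to right; for each value list the smaller values that follow it:
k: 3
h: 2
x: 5
r: 4
n: 3
e: 0
m: 1
y: 1
f: 0
Sum: 3 + 2 + 5 + 4 + 3 + 0 + 1 + 1 + 0 = 19

Inversions: 19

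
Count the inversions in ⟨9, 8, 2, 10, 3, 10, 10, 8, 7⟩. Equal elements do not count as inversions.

Count, for each position, how many later elements it exceeds:
9: 5
8: 3
2: 0
10: 3
3: 0
10: 2
10: 2
8: 1
7: 0
Sum: 5 + 3 + 0 + 3 + 0 + 2 + 2 + 1 + 0 = 16

Out-of-order pairs: 16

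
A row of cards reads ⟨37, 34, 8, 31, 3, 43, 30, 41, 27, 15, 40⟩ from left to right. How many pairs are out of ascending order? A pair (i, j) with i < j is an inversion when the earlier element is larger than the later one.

Count, for each position, how many later elements it exceeds:
37: 7
34: 6
8: 1
31: 4
3: 0
43: 5
30: 2
41: 3
27: 1
15: 0
40: 0
Sum: 7 + 6 + 1 + 4 + 0 + 5 + 2 + 3 + 1 + 0 + 0 = 29

There are 29 inversions.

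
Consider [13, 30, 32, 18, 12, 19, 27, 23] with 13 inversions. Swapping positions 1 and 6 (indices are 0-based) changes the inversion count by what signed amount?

-1

Positions 1 and 6 hold 30 and 27; after swapping, the array is [13, 27, 32, 18, 12, 19, 30, 23].
Sweep left to right; for each value list the smaller values that follow it:
13: 1
27: 4
32: 5
18: 1
12: 0
19: 0
30: 1
23: 0
Sum: 1 + 4 + 5 + 1 + 0 + 0 + 1 + 0 = 12
Change: 12 − 13 = -1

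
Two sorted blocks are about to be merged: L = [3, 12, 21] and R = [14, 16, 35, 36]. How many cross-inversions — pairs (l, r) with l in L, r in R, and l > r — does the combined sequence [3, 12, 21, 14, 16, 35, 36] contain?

There are 2 cross-inversions.

For each element r of the right run, count left-run elements greater than r:
r = 14: 21 → 1
r = 16: 21 → 1
r = 35: none → 0
r = 36: none → 0
Cross-inversions: 1 + 1 + 0 + 0 = 2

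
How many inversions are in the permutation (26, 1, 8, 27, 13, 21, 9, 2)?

There are 16 inversions.

Element-by-element contributions:
26: 6
1: 0
8: 1
27: 4
13: 2
21: 2
9: 1
2: 0
Sum: 6 + 0 + 1 + 4 + 2 + 2 + 1 + 0 = 16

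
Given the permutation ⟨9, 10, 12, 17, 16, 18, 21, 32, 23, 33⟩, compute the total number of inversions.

2 out-of-order pairs

Element-by-element contributions:
9: 0
10: 0
12: 0
17: 1
16: 0
18: 0
21: 0
32: 1
23: 0
33: 0
Sum: 0 + 0 + 0 + 1 + 0 + 0 + 0 + 1 + 0 + 0 = 2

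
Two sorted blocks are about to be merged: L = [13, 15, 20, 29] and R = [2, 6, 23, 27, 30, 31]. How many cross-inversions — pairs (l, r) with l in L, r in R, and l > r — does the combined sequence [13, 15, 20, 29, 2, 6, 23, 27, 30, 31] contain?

10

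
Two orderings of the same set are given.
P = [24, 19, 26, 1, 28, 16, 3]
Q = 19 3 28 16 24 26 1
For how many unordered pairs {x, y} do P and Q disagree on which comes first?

12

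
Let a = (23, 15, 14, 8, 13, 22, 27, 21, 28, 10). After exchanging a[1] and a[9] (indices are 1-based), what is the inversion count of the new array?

24

Positions 1 and 9 hold 23 and 28; after swapping, the array is [28, 15, 14, 8, 13, 22, 27, 21, 23, 10].
For each element, count later entries that are smaller:
28 → 15, 14, 8, 13, 22, 27, 21, 23, 10 → 9
15 → 14, 8, 13, 10 → 4
14 → 8, 13, 10 → 3
8 → none → 0
13 → 10 → 1
22 → 21, 10 → 2
27 → 21, 23, 10 → 3
21 → 10 → 1
23 → 10 → 1
10 → none → 0
Sum: 9 + 4 + 3 + 0 + 1 + 2 + 3 + 1 + 1 + 0 = 24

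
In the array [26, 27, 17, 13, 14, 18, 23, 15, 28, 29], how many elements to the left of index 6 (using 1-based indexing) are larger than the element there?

2

The element at index 6 is 18.
Elements before it: 26, 27, 17, 13, 14
Those larger than 18: 26, 27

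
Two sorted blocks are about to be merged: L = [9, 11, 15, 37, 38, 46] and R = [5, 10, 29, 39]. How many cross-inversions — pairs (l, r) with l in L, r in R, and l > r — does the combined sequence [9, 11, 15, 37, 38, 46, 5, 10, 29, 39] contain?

15 cross-inversions

Count, for every r in R, how many entries of L exceed r:
r = 5: 9, 11, 15, 37, 38, 46 → 6
r = 10: 11, 15, 37, 38, 46 → 5
r = 29: 37, 38, 46 → 3
r = 39: 46 → 1
Cross-inversions: 6 + 5 + 3 + 1 = 15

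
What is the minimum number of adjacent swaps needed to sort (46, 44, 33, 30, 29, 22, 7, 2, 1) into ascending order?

36

The minimum number of adjacent swaps to sort an array equals its inversion count, since every such swap removes exactly one inversion.
Count inversions — for each element, later elements that are smaller:
46: 44, 33, 30, 29, 22, 7, 2, 1 → 8
44: 33, 30, 29, 22, 7, 2, 1 → 7
33: 30, 29, 22, 7, 2, 1 → 6
30: 29, 22, 7, 2, 1 → 5
29: 22, 7, 2, 1 → 4
22: 7, 2, 1 → 3
7: 2, 1 → 2
2: 1 → 1
1: none → 0
Total inversions: 8 + 7 + 6 + 5 + 4 + 3 + 2 + 1 + 0 = 36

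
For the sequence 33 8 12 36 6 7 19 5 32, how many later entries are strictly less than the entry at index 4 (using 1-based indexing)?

The element at index 4 is 36.
Elements after it: 6, 7, 19, 5, 32
Those smaller than 36: 6, 7, 19, 5, 32

5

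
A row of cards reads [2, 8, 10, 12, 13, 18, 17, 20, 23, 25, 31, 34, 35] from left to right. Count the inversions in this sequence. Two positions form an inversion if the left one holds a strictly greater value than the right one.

Count, for each position, how many later elements it exceeds:
2: 0
8: 0
10: 0
12: 0
13: 0
18: 1
17: 0
20: 0
23: 0
25: 0
31: 0
34: 0
35: 0
Sum: 0 + 0 + 0 + 0 + 0 + 1 + 0 + 0 + 0 + 0 + 0 + 0 + 0 = 1

There is 1 out-of-order pair.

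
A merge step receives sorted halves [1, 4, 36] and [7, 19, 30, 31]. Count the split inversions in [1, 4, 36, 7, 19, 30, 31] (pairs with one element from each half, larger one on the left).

For each element r of the right run, count left-run elements greater than r:
r = 7: 36 → 1
r = 19: 36 → 1
r = 30: 36 → 1
r = 31: 36 → 1
Cross-inversions: 1 + 1 + 1 + 1 = 4

4 split inversions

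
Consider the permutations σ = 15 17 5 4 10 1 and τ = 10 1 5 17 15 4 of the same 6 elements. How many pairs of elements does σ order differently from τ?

11 discordant pairs

Assign each item its position (1..6) in the first ordering, then rewrite the second ordering as that position sequence:
positions: 15→1, 17→2, 5→3, 4→4, 10→5, 1→6
second ordering as positions: [5, 6, 3, 2, 1, 4]
Discordant pairs = inversions in this position sequence.
5: 3, 2, 1, 4 → 4
6: 3, 2, 1, 4 → 4
3: 2, 1 → 2
2: 1 → 1
1: 0
4: 0
Total: 4 + 4 + 2 + 1 + 0 + 0 = 11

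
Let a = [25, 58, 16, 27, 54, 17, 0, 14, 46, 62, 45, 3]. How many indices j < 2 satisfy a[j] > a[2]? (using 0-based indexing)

2 such elements

The element at index 2 is 16.
Elements before it: 25, 58
Those larger than 16: 25, 58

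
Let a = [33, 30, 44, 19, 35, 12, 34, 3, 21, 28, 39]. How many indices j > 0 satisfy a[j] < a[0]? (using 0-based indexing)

6

The element at index 0 is 33.
Elements after it: 30, 44, 19, 35, 12, 34, 3, 21, 28, 39
Those smaller than 33: 30, 19, 12, 3, 21, 28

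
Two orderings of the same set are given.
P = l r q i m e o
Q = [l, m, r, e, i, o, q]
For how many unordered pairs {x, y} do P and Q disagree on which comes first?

Assign each item its position (1..7) in the first ordering, then rewrite the second ordering as that position sequence:
positions: l→1, r→2, q→3, i→4, m→5, e→6, o→7
second ordering as positions: [1, 5, 2, 6, 4, 7, 3]
Discordant pairs = inversions in this position sequence.
1: 0
5: 2, 4, 3 → 3
2: 0
6: 4, 3 → 2
4: 3 → 1
7: 3 → 1
3: 0
Total: 0 + 3 + 0 + 2 + 1 + 1 + 0 = 7

Disagreeing pairs: 7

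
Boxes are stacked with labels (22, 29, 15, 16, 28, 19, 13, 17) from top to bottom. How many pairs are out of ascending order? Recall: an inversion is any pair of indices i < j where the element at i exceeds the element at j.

Count, for each position, how many later elements it exceeds:
22 → 15, 16, 19, 13, 17 → 5
29 → 15, 16, 28, 19, 13, 17 → 6
15 → 13 → 1
16 → 13 → 1
28 → 19, 13, 17 → 3
19 → 13, 17 → 2
13 → none → 0
17 → none → 0
Sum: 5 + 6 + 1 + 1 + 3 + 2 + 0 + 0 = 18

18 inversions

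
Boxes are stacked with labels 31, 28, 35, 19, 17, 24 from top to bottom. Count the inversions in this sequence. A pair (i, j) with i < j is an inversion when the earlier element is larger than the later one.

Out-of-order pairs: 11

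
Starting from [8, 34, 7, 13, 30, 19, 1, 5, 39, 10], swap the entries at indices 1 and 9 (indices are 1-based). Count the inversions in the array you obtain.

32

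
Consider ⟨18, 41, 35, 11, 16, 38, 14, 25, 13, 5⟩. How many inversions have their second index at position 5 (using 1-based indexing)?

3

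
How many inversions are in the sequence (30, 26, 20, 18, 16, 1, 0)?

Sweep left to right; for each value list the smaller values that follow it:
30: 6
26: 5
20: 4
18: 3
16: 2
1: 1
0: 0
Sum: 6 + 5 + 4 + 3 + 2 + 1 + 0 = 21

21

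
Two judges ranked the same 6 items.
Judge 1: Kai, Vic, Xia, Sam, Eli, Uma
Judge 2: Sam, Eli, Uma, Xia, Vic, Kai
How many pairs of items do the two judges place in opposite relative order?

Assign each item its position (1..6) in the first ordering, then rewrite the second ordering as that position sequence:
positions: Kai→1, Vic→2, Xia→3, Sam→4, Eli→5, Uma→6
second ordering as positions: [4, 5, 6, 3, 2, 1]
Discordant pairs = inversions in this position sequence.
4: 3, 2, 1 → 3
5: 3, 2, 1 → 3
6: 3, 2, 1 → 3
3: 2, 1 → 2
2: 1 → 1
1: 0
Total: 3 + 3 + 3 + 2 + 1 + 0 = 12

12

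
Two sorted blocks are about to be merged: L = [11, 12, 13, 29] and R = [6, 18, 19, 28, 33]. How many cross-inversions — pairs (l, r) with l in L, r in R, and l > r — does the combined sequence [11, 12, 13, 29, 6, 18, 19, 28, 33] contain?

Split inversions: 7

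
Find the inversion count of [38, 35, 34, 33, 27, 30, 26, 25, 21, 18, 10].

Count, for each position, how many later elements it exceeds:
38 → 35, 34, 33, 27, 30, 26, 25, 21, 18, 10 → 10
35 → 34, 33, 27, 30, 26, 25, 21, 18, 10 → 9
34 → 33, 27, 30, 26, 25, 21, 18, 10 → 8
33 → 27, 30, 26, 25, 21, 18, 10 → 7
27 → 26, 25, 21, 18, 10 → 5
30 → 26, 25, 21, 18, 10 → 5
26 → 25, 21, 18, 10 → 4
25 → 21, 18, 10 → 3
21 → 18, 10 → 2
18 → 10 → 1
10 → none → 0
Sum: 10 + 9 + 8 + 7 + 5 + 5 + 4 + 3 + 2 + 1 + 0 = 54

54 inversions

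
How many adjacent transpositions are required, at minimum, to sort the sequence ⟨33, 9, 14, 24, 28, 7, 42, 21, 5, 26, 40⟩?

25

The minimum number of adjacent swaps to sort an array equals its inversion count, since every such swap removes exactly one inversion.
Count inversions — for each element, later elements that are smaller:
33: 9, 14, 24, 28, 7, 21, 5, 26 → 8
9: 7, 5 → 2
14: 7, 5 → 2
24: 7, 21, 5 → 3
28: 7, 21, 5, 26 → 4
7: 5 → 1
42: 21, 5, 26, 40 → 4
21: 5 → 1
5: none → 0
26: none → 0
40: none → 0
Total inversions: 8 + 2 + 2 + 3 + 4 + 1 + 4 + 1 + 0 + 0 + 0 = 25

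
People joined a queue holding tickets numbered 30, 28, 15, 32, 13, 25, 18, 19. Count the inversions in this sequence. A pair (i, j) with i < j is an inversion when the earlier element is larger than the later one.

18

For each element, count later entries that are smaller:
30: 6
28: 5
15: 1
32: 4
13: 0
25: 2
18: 0
19: 0
Sum: 6 + 5 + 1 + 4 + 0 + 2 + 0 + 0 = 18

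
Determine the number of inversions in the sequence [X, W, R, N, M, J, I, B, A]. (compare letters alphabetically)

36 inversions

Count, for each position, how many later elements it exceeds:
X: 8
W: 7
R: 6
N: 5
M: 4
J: 3
I: 2
B: 1
A: 0
Sum: 8 + 7 + 6 + 5 + 4 + 3 + 2 + 1 + 0 = 36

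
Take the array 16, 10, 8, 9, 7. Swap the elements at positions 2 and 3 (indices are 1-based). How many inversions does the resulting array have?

8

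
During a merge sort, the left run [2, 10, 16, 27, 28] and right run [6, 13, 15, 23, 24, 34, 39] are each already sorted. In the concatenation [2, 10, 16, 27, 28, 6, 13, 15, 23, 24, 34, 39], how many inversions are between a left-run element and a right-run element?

Count, for every r in R, how many entries of L exceed r:
r = 6: 10, 16, 27, 28 → 4
r = 13: 16, 27, 28 → 3
r = 15: 16, 27, 28 → 3
r = 23: 27, 28 → 2
r = 24: 27, 28 → 2
r = 34: none → 0
r = 39: none → 0
Cross-inversions: 4 + 3 + 3 + 2 + 2 + 0 + 0 = 14

14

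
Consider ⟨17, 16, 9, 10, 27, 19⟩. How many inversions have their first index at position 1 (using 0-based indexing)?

2 such elements

The element at index 1 is 16.
Elements after it: 9, 10, 27, 19
Those smaller than 16: 9, 10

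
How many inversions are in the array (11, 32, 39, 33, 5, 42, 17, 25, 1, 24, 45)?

Count, for each position, how many later elements it exceeds:
11 → 5, 1 → 2
32 → 5, 17, 25, 1, 24 → 5
39 → 33, 5, 17, 25, 1, 24 → 6
33 → 5, 17, 25, 1, 24 → 5
5 → 1 → 1
42 → 17, 25, 1, 24 → 4
17 → 1 → 1
25 → 1, 24 → 2
1 → none → 0
24 → none → 0
45 → none → 0
Sum: 2 + 5 + 6 + 5 + 1 + 4 + 1 + 2 + 0 + 0 + 0 = 26

26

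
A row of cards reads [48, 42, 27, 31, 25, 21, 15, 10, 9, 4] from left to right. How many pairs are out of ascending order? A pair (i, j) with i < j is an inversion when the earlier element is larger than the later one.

44 inversions

Element-by-element contributions:
48 → 42, 27, 31, 25, 21, 15, 10, 9, 4 → 9
42 → 27, 31, 25, 21, 15, 10, 9, 4 → 8
27 → 25, 21, 15, 10, 9, 4 → 6
31 → 25, 21, 15, 10, 9, 4 → 6
25 → 21, 15, 10, 9, 4 → 5
21 → 15, 10, 9, 4 → 4
15 → 10, 9, 4 → 3
10 → 9, 4 → 2
9 → 4 → 1
4 → none → 0
Sum: 9 + 8 + 6 + 6 + 5 + 4 + 3 + 2 + 1 + 0 = 44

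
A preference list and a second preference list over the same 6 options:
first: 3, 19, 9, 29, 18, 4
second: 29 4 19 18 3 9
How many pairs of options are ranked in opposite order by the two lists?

Assign each item its position (1..6) in the first ordering, then rewrite the second ordering as that position sequence:
positions: 3→1, 19→2, 9→3, 29→4, 18→5, 4→6
second ordering as positions: [4, 6, 2, 5, 1, 3]
Discordant pairs = inversions in this position sequence.
4: 2, 1, 3 → 3
6: 2, 5, 1, 3 → 4
2: 1 → 1
5: 1, 3 → 2
1: 0
3: 0
Total: 3 + 4 + 1 + 2 + 0 + 0 = 10

10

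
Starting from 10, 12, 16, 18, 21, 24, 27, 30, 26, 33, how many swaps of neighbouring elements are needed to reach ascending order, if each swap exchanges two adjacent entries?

Swaps: 2

Each adjacent swap fixes exactly one inversion, so the minimum swap count equals the number of inversions.
Count inversions — for each element, later elements that are smaller:
10: none → 0
12: none → 0
16: none → 0
18: none → 0
21: none → 0
24: none → 0
27: 26 → 1
30: 26 → 1
26: none → 0
33: none → 0
Total inversions: 0 + 0 + 0 + 0 + 0 + 0 + 1 + 1 + 0 + 0 = 2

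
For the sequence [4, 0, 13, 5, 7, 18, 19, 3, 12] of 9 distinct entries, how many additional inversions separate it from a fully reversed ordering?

24 inversions short

Maximum inversions for 9 distinct elements is C(9, 2) = 9·8/2 = 36.
Current inversions — for each element, count later smaller elements:
4: 2
0: 0
13: 4
5: 1
7: 1
18: 2
19: 2
3: 0
12: 0
Current total: 2 + 0 + 4 + 1 + 1 + 2 + 2 + 0 + 0 = 12
Shortfall: 36 − 12 = 24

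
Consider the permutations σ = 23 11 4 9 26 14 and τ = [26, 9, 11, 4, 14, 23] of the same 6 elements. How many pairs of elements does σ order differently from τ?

There are 10 discordant pairs.

Assign each item its position (1..6) in the first ordering, then rewrite the second ordering as that position sequence:
positions: 23→1, 11→2, 4→3, 9→4, 26→5, 14→6
second ordering as positions: [5, 4, 2, 3, 6, 1]
Discordant pairs = inversions in this position sequence.
5: 4, 2, 3, 1 → 4
4: 2, 3, 1 → 3
2: 1 → 1
3: 1 → 1
6: 1 → 1
1: 0
Total: 4 + 3 + 1 + 1 + 1 + 0 = 10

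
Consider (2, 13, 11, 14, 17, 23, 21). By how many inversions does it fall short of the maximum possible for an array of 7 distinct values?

19 inversions short

Maximum inversions for 7 distinct elements is C(7, 2) = 7·6/2 = 21.
Current inversions — for each element, count later smaller elements:
2: 0
13: 1
11: 0
14: 0
17: 0
23: 1
21: 0
Current total: 0 + 1 + 0 + 0 + 0 + 1 + 0 = 2
Shortfall: 21 − 2 = 19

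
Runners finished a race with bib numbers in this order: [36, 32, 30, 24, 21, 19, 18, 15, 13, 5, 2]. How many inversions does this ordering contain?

Element-by-element contributions:
36: 10
32: 9
30: 8
24: 7
21: 6
19: 5
18: 4
15: 3
13: 2
5: 1
2: 0
Sum: 10 + 9 + 8 + 7 + 6 + 5 + 4 + 3 + 2 + 1 + 0 = 55

55 inversions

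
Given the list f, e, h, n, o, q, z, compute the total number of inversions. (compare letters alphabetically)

1 out-of-order pair

Out-of-order index pairs (1-indexed):
(1,2): f > e
That's 1 pair.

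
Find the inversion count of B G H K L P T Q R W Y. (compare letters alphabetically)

Out-of-order pairs: 2

For each element, count later entries that are smaller:
B: 0
G: 0
H: 0
K: 0
L: 0
P: 0
T: 2
Q: 0
R: 0
W: 0
Y: 0
Sum: 0 + 0 + 0 + 0 + 0 + 0 + 2 + 0 + 0 + 0 + 0 = 2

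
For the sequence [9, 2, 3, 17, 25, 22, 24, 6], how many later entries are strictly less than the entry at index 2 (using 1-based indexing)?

0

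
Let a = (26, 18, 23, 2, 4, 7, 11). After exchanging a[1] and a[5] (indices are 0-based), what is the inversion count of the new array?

Positions 1 and 5 hold 18 and 7; after swapping, the array is [26, 7, 23, 2, 4, 18, 11].
Count, for each position, how many later elements it exceeds:
26: 6
7: 2
23: 4
2: 0
4: 0
18: 1
11: 0
Sum: 6 + 2 + 4 + 0 + 0 + 1 + 0 = 13

Inversions: 13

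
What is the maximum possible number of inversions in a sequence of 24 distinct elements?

The maximum occurs when the array is in strictly decreasing order: every one of the C(24, 2) pairs is inverted.
C(24, 2) = 24·23/2 = 276

276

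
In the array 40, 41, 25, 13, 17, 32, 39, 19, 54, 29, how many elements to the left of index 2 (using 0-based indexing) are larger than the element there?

The element at index 2 is 25.
Elements before it: 40, 41
Those larger than 25: 40, 41

2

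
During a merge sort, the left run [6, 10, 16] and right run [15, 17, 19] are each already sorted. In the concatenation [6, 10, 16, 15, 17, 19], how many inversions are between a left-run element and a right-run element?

1 cross-inversion

Take each right-half value and tally the left-half values above it:
r = 15: 16 → 1
r = 17: none → 0
r = 19: none → 0
Cross-inversions: 1 + 0 + 0 = 1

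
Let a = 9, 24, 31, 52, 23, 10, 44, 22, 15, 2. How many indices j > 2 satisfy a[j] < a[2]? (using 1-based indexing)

5 such elements

The element at index 2 is 24.
Elements after it: 31, 52, 23, 10, 44, 22, 15, 2
Those smaller than 24: 23, 10, 22, 15, 2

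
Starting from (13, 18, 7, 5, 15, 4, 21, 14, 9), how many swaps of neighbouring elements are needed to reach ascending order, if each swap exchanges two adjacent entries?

Each adjacent swap fixes exactly one inversion, so the minimum swap count equals the number of inversions.
Count inversions — for each element, later elements that are smaller:
13: 7, 5, 4, 9 → 4
18: 7, 5, 15, 4, 14, 9 → 6
7: 5, 4 → 2
5: 4 → 1
15: 4, 14, 9 → 3
4: none → 0
21: 14, 9 → 2
14: 9 → 1
9: none → 0
Total inversions: 4 + 6 + 2 + 1 + 3 + 0 + 2 + 1 + 0 = 19

19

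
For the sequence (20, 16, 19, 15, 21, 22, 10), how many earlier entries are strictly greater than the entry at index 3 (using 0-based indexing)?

The element at index 3 is 15.
Elements before it: 20, 16, 19
Those larger than 15: 20, 16, 19

3 such elements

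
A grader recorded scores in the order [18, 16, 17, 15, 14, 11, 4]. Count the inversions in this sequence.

20 out-of-order pairs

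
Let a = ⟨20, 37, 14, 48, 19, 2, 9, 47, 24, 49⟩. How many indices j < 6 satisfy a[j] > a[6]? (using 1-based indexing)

5 such elements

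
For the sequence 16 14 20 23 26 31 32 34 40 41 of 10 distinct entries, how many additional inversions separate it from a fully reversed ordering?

44 inversions short

Maximum inversions for 10 distinct elements is C(10, 2) = 10·9/2 = 45.
Current inversions — for each element, count later smaller elements:
16: 1
14: 0
20: 0
23: 0
26: 0
31: 0
32: 0
34: 0
40: 0
41: 0
Current total: 1 + 0 + 0 + 0 + 0 + 0 + 0 + 0 + 0 + 0 = 1
Shortfall: 45 − 1 = 44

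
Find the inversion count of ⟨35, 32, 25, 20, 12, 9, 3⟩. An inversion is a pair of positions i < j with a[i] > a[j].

21

Sweep left to right; for each value list the smaller values that follow it:
35: 6
32: 5
25: 4
20: 3
12: 2
9: 1
3: 0
Sum: 6 + 5 + 4 + 3 + 2 + 1 + 0 = 21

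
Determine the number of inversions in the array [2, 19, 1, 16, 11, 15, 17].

8

Count, for each position, how many later elements it exceeds:
2 → 1 → 1
19 → 1, 16, 11, 15, 17 → 5
1 → none → 0
16 → 11, 15 → 2
11 → none → 0
15 → none → 0
17 → none → 0
Sum: 1 + 5 + 0 + 2 + 0 + 0 + 0 = 8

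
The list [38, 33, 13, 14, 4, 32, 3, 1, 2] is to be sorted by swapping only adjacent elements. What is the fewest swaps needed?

31

The minimum number of adjacent swaps to sort an array equals its inversion count, since every such swap removes exactly one inversion.
Count inversions — for each element, later elements that are smaller:
38: 33, 13, 14, 4, 32, 3, 1, 2 → 8
33: 13, 14, 4, 32, 3, 1, 2 → 7
13: 4, 3, 1, 2 → 4
14: 4, 3, 1, 2 → 4
4: 3, 1, 2 → 3
32: 3, 1, 2 → 3
3: 1, 2 → 2
1: none → 0
2: none → 0
Total inversions: 8 + 7 + 4 + 4 + 3 + 3 + 2 + 0 + 0 = 31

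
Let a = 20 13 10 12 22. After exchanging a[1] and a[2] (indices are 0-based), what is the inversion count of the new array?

Positions 1 and 2 hold 13 and 10; after swapping, the array is [20, 10, 13, 12, 22].
For each element, count later entries that are smaller:
20 → 10, 13, 12 → 3
10 → none → 0
13 → 12 → 1
12 → none → 0
22 → none → 0
Sum: 3 + 0 + 1 + 0 + 0 = 4

There are 4 inversions.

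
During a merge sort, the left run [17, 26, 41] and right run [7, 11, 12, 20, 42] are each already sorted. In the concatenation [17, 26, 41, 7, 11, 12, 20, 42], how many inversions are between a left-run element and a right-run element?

11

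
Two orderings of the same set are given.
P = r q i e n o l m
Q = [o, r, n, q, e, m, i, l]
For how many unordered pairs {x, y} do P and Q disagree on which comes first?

Assign each item its position (1..8) in the first ordering, then rewrite the second ordering as that position sequence:
positions: r→1, q→2, i→3, e→4, n→5, o→6, l→7, m→8
second ordering as positions: [6, 1, 5, 2, 4, 8, 3, 7]
Discordant pairs = inversions in this position sequence.
6: 1, 5, 2, 4, 3 → 5
1: 0
5: 2, 4, 3 → 3
2: 0
4: 3 → 1
8: 3, 7 → 2
3: 0
7: 0
Total: 5 + 0 + 3 + 0 + 1 + 2 + 0 + 0 = 11

Disagreeing pairs: 11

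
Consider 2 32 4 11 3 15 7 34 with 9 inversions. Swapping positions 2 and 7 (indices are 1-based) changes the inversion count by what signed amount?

-5

Positions 2 and 7 hold 32 and 7; after swapping, the array is [2, 7, 4, 11, 3, 15, 32, 34].
Count, for each position, how many later elements it exceeds:
2 → none → 0
7 → 4, 3 → 2
4 → 3 → 1
11 → 3 → 1
3 → none → 0
15 → none → 0
32 → none → 0
34 → none → 0
Sum: 0 + 2 + 1 + 1 + 0 + 0 + 0 + 0 = 4
Change: 4 − 9 = -5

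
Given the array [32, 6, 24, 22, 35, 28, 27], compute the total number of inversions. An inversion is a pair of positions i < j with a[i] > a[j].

There are 9 inversions.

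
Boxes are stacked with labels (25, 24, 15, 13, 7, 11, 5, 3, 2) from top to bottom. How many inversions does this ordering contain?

35 inversions

Element-by-element contributions:
25: 8
24: 7
15: 6
13: 5
7: 3
11: 3
5: 2
3: 1
2: 0
Sum: 8 + 7 + 6 + 5 + 3 + 3 + 2 + 1 + 0 = 35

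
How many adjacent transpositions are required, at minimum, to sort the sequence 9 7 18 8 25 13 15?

Minimum adjacent swaps = number of inversions (each swap of adjacent out-of-order elements removes one inversion and no swap can remove more).
Count inversions — for each element, later elements that are smaller:
9: 7, 8 → 2
7: none → 0
18: 8, 13, 15 → 3
8: none → 0
25: 13, 15 → 2
13: none → 0
15: none → 0
Total inversions: 2 + 0 + 3 + 0 + 2 + 0 + 0 = 7

7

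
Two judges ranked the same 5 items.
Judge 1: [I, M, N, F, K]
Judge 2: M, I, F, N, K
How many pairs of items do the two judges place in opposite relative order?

Assign each item its position (1..5) in the first ordering, then rewrite the second ordering as that position sequence:
positions: I→1, M→2, N→3, F→4, K→5
second ordering as positions: [2, 1, 4, 3, 5]
Discordant pairs = inversions in this position sequence.
2: 1 → 1
1: 0
4: 3 → 1
3: 0
5: 0
Total: 1 + 0 + 1 + 0 + 0 = 2

2 discordant pairs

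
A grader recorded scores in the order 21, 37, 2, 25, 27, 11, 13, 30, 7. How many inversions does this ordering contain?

20 inversions

Element-by-element contributions:
21 → 2, 11, 13, 7 → 4
37 → 2, 25, 27, 11, 13, 30, 7 → 7
2 → none → 0
25 → 11, 13, 7 → 3
27 → 11, 13, 7 → 3
11 → 7 → 1
13 → 7 → 1
30 → 7 → 1
7 → none → 0
Sum: 4 + 7 + 0 + 3 + 3 + 1 + 1 + 1 + 0 = 20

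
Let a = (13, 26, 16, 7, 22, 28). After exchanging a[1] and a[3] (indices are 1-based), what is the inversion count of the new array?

Positions 1 and 3 hold 13 and 16; after swapping, the array is [16, 26, 13, 7, 22, 28].
Element-by-element contributions:
16 → 13, 7 → 2
26 → 13, 7, 22 → 3
13 → 7 → 1
7 → none → 0
22 → none → 0
28 → none → 0
Sum: 2 + 3 + 1 + 0 + 0 + 0 = 6

There are 6 inversions.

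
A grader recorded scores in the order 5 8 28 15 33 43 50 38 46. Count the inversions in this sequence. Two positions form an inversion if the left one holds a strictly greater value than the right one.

4

For each element, count later entries that are smaller:
5: 0
8: 0
28: 1
15: 0
33: 0
43: 1
50: 2
38: 0
46: 0
Sum: 0 + 0 + 1 + 0 + 0 + 1 + 2 + 0 + 0 = 4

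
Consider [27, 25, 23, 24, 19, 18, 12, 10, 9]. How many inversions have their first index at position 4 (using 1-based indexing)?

The element at index 4 is 24.
Elements after it: 19, 18, 12, 10, 9
Those smaller than 24: 19, 18, 12, 10, 9

5 such elements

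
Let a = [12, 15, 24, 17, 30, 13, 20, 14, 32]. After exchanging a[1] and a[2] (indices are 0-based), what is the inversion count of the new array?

Positions 1 and 2 hold 15 and 24; after swapping, the array is [12, 24, 15, 17, 30, 13, 20, 14, 32].
For each element, count later entries that are smaller:
12: 0
24: 5
15: 2
17: 2
30: 3
13: 0
20: 1
14: 0
32: 0
Sum: 0 + 5 + 2 + 2 + 3 + 0 + 1 + 0 + 0 = 13

13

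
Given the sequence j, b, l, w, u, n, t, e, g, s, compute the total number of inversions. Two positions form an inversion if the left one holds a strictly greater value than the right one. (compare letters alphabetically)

Sweep left to right; for each value list the smaller values that follow it:
j → b, e, g → 3
b → none → 0
l → e, g → 2
w → u, n, t, e, g, s → 6
u → n, t, e, g, s → 5
n → e, g → 2
t → e, g, s → 3
e → none → 0
g → none → 0
s → none → 0
Sum: 3 + 0 + 2 + 6 + 5 + 2 + 3 + 0 + 0 + 0 = 21

There are 21 out-of-order pairs.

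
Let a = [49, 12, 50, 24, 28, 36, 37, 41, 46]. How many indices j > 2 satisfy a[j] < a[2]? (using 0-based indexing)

6

The element at index 2 is 50.
Elements after it: 24, 28, 36, 37, 41, 46
Those smaller than 50: 24, 28, 36, 37, 41, 46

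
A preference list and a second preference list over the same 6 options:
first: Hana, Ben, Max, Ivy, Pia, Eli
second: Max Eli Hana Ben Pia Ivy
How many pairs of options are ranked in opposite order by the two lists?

There are 7 pairs.

Assign each item its position (1..6) in the first ordering, then rewrite the second ordering as that position sequence:
positions: Hana→1, Ben→2, Max→3, Ivy→4, Pia→5, Eli→6
second ordering as positions: [3, 6, 1, 2, 5, 4]
Discordant pairs = inversions in this position sequence.
3: 1, 2 → 2
6: 1, 2, 5, 4 → 4
1: 0
2: 0
5: 4 → 1
4: 0
Total: 2 + 4 + 0 + 0 + 1 + 0 = 7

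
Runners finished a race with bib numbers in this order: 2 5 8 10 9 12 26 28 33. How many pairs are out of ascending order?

1

Sweep left to right; for each value list the smaller values that follow it:
2 → none → 0
5 → none → 0
8 → none → 0
10 → 9 → 1
9 → none → 0
12 → none → 0
26 → none → 0
28 → none → 0
33 → none → 0
Sum: 0 + 0 + 0 + 1 + 0 + 0 + 0 + 0 + 0 = 1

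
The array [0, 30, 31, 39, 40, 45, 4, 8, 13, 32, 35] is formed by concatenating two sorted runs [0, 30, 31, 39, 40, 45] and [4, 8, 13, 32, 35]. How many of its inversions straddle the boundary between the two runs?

For each element r of the right run, count left-run elements greater than r:
r = 4: 30, 31, 39, 40, 45 → 5
r = 8: 30, 31, 39, 40, 45 → 5
r = 13: 30, 31, 39, 40, 45 → 5
r = 32: 39, 40, 45 → 3
r = 35: 39, 40, 45 → 3
Cross-inversions: 5 + 5 + 5 + 3 + 3 = 21

21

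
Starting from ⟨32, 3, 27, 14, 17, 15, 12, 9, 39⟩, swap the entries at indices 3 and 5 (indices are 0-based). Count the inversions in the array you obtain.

21

Positions 3 and 5 hold 14 and 15; after swapping, the array is [32, 3, 27, 15, 17, 14, 12, 9, 39].
Sweep left to right; for each value list the smaller values that follow it:
32 → 3, 27, 15, 17, 14, 12, 9 → 7
3 → none → 0
27 → 15, 17, 14, 12, 9 → 5
15 → 14, 12, 9 → 3
17 → 14, 12, 9 → 3
14 → 12, 9 → 2
12 → 9 → 1
9 → none → 0
39 → none → 0
Sum: 7 + 0 + 5 + 3 + 3 + 2 + 1 + 0 + 0 = 21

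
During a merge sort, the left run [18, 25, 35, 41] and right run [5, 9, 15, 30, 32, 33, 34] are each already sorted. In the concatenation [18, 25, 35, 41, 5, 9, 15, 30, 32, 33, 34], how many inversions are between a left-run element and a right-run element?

20

Take each right-half value and tally the left-half values above it:
r = 5: 18, 25, 35, 41 → 4
r = 9: 18, 25, 35, 41 → 4
r = 15: 18, 25, 35, 41 → 4
r = 30: 35, 41 → 2
r = 32: 35, 41 → 2
r = 33: 35, 41 → 2
r = 34: 35, 41 → 2
Cross-inversions: 4 + 4 + 4 + 2 + 2 + 2 + 2 = 20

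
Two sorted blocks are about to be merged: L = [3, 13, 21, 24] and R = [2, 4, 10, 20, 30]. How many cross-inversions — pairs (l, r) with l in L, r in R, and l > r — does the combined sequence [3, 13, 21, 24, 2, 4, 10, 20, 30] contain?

Cross-inversions: 12

For each element r of the right run, count left-run elements greater than r:
r = 2: 3, 13, 21, 24 → 4
r = 4: 13, 21, 24 → 3
r = 10: 13, 21, 24 → 3
r = 20: 21, 24 → 2
r = 30: none → 0
Cross-inversions: 4 + 3 + 3 + 2 + 0 = 12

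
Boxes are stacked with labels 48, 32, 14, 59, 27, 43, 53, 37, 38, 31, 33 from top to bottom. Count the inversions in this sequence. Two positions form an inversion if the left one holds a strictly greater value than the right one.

For each element, count later entries that are smaller:
48: 8
32: 3
14: 0
59: 7
27: 0
43: 4
53: 4
37: 2
38: 2
31: 0
33: 0
Sum: 8 + 3 + 0 + 7 + 0 + 4 + 4 + 2 + 2 + 0 + 0 = 30

30 out-of-order pairs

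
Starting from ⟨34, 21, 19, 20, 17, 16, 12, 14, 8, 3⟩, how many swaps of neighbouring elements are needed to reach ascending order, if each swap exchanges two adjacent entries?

Minimum adjacent swaps = number of inversions (each swap of adjacent out-of-order elements removes one inversion and no swap can remove more).
Count inversions — for each element, later elements that are smaller:
34: 21, 19, 20, 17, 16, 12, 14, 8, 3 → 9
21: 19, 20, 17, 16, 12, 14, 8, 3 → 8
19: 17, 16, 12, 14, 8, 3 → 6
20: 17, 16, 12, 14, 8, 3 → 6
17: 16, 12, 14, 8, 3 → 5
16: 12, 14, 8, 3 → 4
12: 8, 3 → 2
14: 8, 3 → 2
8: 3 → 1
3: none → 0
Total inversions: 9 + 8 + 6 + 6 + 5 + 4 + 2 + 2 + 1 + 0 = 43

43 swaps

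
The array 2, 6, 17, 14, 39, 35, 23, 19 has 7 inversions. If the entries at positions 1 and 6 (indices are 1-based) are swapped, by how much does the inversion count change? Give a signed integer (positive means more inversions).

+7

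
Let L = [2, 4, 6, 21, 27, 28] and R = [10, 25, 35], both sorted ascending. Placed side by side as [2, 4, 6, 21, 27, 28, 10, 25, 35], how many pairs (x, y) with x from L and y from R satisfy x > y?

5

Count, for every r in R, how many entries of L exceed r:
r = 10: 21, 27, 28 → 3
r = 25: 27, 28 → 2
r = 35: none → 0
Cross-inversions: 3 + 2 + 0 = 5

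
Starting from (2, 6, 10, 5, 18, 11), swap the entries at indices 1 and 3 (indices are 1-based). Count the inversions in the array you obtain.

There are 6 inversions.

Positions 1 and 3 hold 2 and 10; after swapping, the array is [10, 6, 2, 5, 18, 11].
Count, for each position, how many later elements it exceeds:
10: 3
6: 2
2: 0
5: 0
18: 1
11: 0
Sum: 3 + 2 + 0 + 0 + 1 + 0 = 6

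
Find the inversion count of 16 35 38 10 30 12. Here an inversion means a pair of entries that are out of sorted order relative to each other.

9 inversions

For each element, count later entries that are smaller:
16: 2
35: 3
38: 3
10: 0
30: 1
12: 0
Sum: 2 + 3 + 3 + 0 + 1 + 0 = 9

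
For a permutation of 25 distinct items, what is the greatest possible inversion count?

300

A reversed (strictly descending) arrangement makes every pair an inversion, giving C(25, 2) inversions.
C(25, 2) = 25·24/2 = 300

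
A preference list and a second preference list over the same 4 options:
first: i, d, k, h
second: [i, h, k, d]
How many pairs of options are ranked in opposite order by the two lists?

Assign each item its position (1..4) in the first ordering, then rewrite the second ordering as that position sequence:
positions: i→1, d→2, k→3, h→4
second ordering as positions: [1, 4, 3, 2]
Discordant pairs = inversions in this position sequence.
1: 0
4: 3, 2 → 2
3: 2 → 1
2: 0
Total: 0 + 2 + 1 + 0 = 3

3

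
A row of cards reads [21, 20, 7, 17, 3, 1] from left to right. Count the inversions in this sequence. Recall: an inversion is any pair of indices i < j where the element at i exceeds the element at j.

14

Sweep left to right; for each value list the smaller values that follow it:
21: 5
20: 4
7: 2
17: 2
3: 1
1: 0
Sum: 5 + 4 + 2 + 2 + 1 + 0 = 14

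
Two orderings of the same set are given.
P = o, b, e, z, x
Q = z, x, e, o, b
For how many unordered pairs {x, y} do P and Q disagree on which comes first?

There are 8 disagreeing pairs.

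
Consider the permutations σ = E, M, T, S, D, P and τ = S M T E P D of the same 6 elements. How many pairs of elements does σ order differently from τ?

Discordant pairs: 6

Assign each item its position (1..6) in the first ordering, then rewrite the second ordering as that position sequence:
positions: E→1, M→2, T→3, S→4, D→5, P→6
second ordering as positions: [4, 2, 3, 1, 6, 5]
Discordant pairs = inversions in this position sequence.
4: 2, 3, 1 → 3
2: 1 → 1
3: 1 → 1
1: 0
6: 5 → 1
5: 0
Total: 3 + 1 + 1 + 0 + 1 + 0 = 6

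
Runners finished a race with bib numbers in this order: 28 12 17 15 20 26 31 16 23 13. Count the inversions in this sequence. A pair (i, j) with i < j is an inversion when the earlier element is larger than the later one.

22

Sweep left to right; for each value list the smaller values that follow it:
28 → 12, 17, 15, 20, 26, 16, 23, 13 → 8
12 → none → 0
17 → 15, 16, 13 → 3
15 → 13 → 1
20 → 16, 13 → 2
26 → 16, 23, 13 → 3
31 → 16, 23, 13 → 3
16 → 13 → 1
23 → 13 → 1
13 → none → 0
Sum: 8 + 0 + 3 + 1 + 2 + 3 + 3 + 1 + 1 + 0 = 22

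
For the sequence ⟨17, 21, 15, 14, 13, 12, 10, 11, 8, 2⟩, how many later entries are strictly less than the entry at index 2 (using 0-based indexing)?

7

The element at index 2 is 15.
Elements after it: 14, 13, 12, 10, 11, 8, 2
Those smaller than 15: 14, 13, 12, 10, 11, 8, 2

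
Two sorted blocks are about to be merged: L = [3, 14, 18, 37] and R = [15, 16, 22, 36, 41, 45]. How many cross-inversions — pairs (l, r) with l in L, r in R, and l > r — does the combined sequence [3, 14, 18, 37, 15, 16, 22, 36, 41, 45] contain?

6

Take each right-half value and tally the left-half values above it:
r = 15: 18, 37 → 2
r = 16: 18, 37 → 2
r = 22: 37 → 1
r = 36: 37 → 1
r = 41: none → 0
r = 45: none → 0
Cross-inversions: 2 + 2 + 1 + 1 + 0 + 0 = 6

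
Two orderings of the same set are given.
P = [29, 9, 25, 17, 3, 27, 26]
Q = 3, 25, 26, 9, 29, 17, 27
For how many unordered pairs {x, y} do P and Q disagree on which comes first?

11

Assign each item its position (1..7) in the first ordering, then rewrite the second ordering as that position sequence:
positions: 29→1, 9→2, 25→3, 17→4, 3→5, 27→6, 26→7
second ordering as positions: [5, 3, 7, 2, 1, 4, 6]
Discordant pairs = inversions in this position sequence.
5: 3, 2, 1, 4 → 4
3: 2, 1 → 2
7: 2, 1, 4, 6 → 4
2: 1 → 1
1: 0
4: 0
6: 0
Total: 4 + 2 + 4 + 1 + 0 + 0 + 0 = 11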